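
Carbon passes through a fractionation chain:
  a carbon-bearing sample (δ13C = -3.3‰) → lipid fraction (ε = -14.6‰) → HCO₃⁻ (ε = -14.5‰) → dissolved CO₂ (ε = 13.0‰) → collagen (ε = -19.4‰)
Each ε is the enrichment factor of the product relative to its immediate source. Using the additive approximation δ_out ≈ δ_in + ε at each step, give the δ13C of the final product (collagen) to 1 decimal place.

-38.8‰

step 1: δ ≈ -3.3 + (-14.6) = -17.9‰
step 2: δ ≈ -17.9 + (-14.5) = -32.4‰
step 3: δ ≈ -32.4 + (13.0) = -19.4‰
step 4: δ ≈ -19.4 + (-19.4) = -38.8‰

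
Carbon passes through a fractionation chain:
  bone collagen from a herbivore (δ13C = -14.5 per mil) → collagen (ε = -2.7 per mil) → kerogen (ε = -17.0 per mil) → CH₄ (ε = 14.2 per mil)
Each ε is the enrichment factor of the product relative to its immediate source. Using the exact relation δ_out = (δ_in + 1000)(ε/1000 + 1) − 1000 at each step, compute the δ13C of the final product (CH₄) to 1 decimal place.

-20.2 per mil

step 1: δ = (-14.50 + 1000)·(-2.7/1000 + 1) − 1000 = -17.16 per mil
step 2: δ = (-17.16 + 1000)·(-17.0/1000 + 1) − 1000 = -33.87 per mil
step 3: δ = (-33.87 + 1000)·(14.2/1000 + 1) − 1000 = -20.15 per mil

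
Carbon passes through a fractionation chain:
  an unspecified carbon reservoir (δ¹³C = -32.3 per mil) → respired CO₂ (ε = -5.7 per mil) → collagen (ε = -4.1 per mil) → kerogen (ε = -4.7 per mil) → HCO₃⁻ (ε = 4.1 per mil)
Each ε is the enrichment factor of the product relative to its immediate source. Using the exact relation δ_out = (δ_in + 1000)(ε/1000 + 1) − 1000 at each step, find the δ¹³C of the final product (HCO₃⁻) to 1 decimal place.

step 1: δ = (-32.30 + 1000)·(-5.7/1000 + 1) − 1000 = -37.82 per mil
step 2: δ = (-37.82 + 1000)·(-4.1/1000 + 1) − 1000 = -41.76 per mil
step 3: δ = (-41.76 + 1000)·(-4.7/1000 + 1) − 1000 = -46.26 per mil
step 4: δ = (-46.26 + 1000)·(4.1/1000 + 1) − 1000 = -42.35 per mil

-42.4 per mil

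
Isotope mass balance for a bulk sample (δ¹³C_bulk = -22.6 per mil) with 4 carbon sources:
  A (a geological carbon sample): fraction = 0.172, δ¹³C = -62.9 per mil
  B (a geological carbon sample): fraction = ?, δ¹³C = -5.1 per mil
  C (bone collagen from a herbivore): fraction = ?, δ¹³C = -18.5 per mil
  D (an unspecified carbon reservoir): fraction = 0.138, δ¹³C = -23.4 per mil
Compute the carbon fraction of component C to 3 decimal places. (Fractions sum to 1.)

0.376

Let f_C and f_B be the unknown fractions; fractions sum to 1 so f_C + f_B = 0.690.
Mass balance: Σ fᵢ·δᵢ = δ_bulk ⇒ f_C·(-18.5) + f_B·(-5.1) = -22.6 − (-14.048) = -8.552
Substitute f_B = 0.690 − f_C:
f_C·(-18.5 − -5.1) = -8.552 − 0.690×(-5.1) = -5.033
f_C = -5.033 / -13.4 = 0.3756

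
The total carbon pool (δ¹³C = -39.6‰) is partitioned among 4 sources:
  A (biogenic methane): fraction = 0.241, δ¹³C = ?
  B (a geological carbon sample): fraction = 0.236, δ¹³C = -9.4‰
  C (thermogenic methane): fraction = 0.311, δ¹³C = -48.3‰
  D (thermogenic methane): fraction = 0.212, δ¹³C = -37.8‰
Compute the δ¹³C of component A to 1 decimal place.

Isotope mass balance: δ_bulk = Σ fᵢ·δᵢ.
-39.6 = 0.241×δ_A + 0.236×(-9.4) + 0.311×(-48.3) + 0.212×(-37.8)
0.241·δ_A = -39.6 − (-25.253) = -14.347
δ_A = -14.347 / 0.241 = -59.53‰

-59.5‰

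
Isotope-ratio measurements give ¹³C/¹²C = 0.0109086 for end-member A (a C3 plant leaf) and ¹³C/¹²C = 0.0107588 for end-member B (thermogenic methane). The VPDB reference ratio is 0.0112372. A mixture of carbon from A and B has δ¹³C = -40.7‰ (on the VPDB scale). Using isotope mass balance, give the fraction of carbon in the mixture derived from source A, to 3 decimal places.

0.140

δ_A = (0.0109086/0.0112372 − 1)×1000 = (0.970758 − 1)×1000 = -29.242‰
δ_B = (0.0107588/0.0112372 − 1)×1000 = (0.957427 − 1)×1000 = -42.573‰
f_A = (δ_mix − δ_B)/(δ_A − δ_B) = (-40.7 − (-42.573))/(-29.242 − (-42.573))
f_A = 1.873 / 13.331 = 0.1405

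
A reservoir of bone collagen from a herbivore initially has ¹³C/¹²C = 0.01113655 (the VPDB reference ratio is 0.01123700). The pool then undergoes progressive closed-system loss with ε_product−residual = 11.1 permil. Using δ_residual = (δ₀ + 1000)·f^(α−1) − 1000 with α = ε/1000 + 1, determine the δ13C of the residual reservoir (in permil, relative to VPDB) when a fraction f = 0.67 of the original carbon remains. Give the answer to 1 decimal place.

δ₀ = (0.01113655/0.01123700 − 1)×1000 = (0.991061 − 1)×1000 = -8.939 permil
α − 1 = ε/1000 = 0.0111
f^(α−1) = 0.67^(0.0111) = 0.995565
δ_res = (-8.939 + 1000) × 0.995565 − 1000 = 986.665 − 1000 = -13.34 permil

-13.3 permil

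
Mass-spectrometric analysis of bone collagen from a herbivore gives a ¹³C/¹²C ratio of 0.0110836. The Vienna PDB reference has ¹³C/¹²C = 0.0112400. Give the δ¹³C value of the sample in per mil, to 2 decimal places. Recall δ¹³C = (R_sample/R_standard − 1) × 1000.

δ¹³C = (R_sample / R_standard − 1) × 1000
R_sample / R_standard = 0.0110836 / 0.0112400 = 0.986085
δ¹³C = (0.986085 − 1) × 1000 = -13.915 per mil

-13.91 per mil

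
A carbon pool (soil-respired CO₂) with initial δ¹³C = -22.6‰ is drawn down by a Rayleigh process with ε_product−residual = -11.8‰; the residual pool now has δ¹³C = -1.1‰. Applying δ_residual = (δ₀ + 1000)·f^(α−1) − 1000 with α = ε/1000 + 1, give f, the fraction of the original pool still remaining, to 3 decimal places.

α − 1 = ε/1000 = -0.0118
(δ_res + 1000)/(δ₀ + 1000) = (-1.1 + 1000)/(-22.6 + 1000) = 998.9/977.4 = 1.021997
f = 1.021997^(1/-0.0118) = exp(ln(1.021997)/-0.0118) = exp(0.02176/-0.0118)
f = exp(-1.8440) = 0.1582

0.158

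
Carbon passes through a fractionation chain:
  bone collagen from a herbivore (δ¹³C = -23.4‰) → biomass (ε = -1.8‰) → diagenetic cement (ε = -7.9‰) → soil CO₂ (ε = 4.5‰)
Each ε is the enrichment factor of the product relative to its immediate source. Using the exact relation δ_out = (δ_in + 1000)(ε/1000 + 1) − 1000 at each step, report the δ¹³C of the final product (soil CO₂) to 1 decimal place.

-28.5‰

step 1: δ = (-23.40 + 1000)·(-1.8/1000 + 1) − 1000 = -25.16‰
step 2: δ = (-25.16 + 1000)·(-7.9/1000 + 1) − 1000 = -32.86‰
step 3: δ = (-32.86 + 1000)·(4.5/1000 + 1) − 1000 = -28.51‰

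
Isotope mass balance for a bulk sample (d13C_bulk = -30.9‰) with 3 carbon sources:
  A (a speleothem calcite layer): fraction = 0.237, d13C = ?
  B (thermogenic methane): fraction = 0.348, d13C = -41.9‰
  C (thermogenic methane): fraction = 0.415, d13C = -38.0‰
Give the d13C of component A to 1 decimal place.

-2.3‰

Isotope mass balance: δ_bulk = Σ fᵢ·δᵢ.
-30.9 = 0.237×δ_A + 0.348×(-41.9) + 0.415×(-38.0)
0.237·δ_A = -30.9 − (-30.351) = -0.549
δ_A = -0.549 / 0.237 = -2.32‰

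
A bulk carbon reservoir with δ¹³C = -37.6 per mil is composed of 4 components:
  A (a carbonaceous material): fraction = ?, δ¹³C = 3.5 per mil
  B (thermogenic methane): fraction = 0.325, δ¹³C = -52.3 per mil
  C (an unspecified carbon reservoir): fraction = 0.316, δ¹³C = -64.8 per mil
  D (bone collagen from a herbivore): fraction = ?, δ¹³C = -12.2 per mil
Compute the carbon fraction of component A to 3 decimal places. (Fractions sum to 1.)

Let f_A and f_D be the unknown fractions; fractions sum to 1 so f_A + f_D = 0.359.
Mass balance: Σ fᵢ·δᵢ = δ_bulk ⇒ f_A·(3.5) + f_D·(-12.2) = -37.6 − (-37.474) = -0.126
Substitute f_D = 0.359 − f_A:
f_A·(3.5 − -12.2) = -0.126 − 0.359×(-12.2) = 4.254
f_A = 4.254 / 15.7 = 0.2710

0.271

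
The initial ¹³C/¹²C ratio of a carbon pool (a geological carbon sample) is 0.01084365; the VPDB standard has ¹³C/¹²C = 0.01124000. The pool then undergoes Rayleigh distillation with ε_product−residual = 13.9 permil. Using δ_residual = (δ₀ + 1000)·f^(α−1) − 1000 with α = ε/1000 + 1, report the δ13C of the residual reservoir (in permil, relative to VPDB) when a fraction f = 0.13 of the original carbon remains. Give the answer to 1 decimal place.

δ₀ = (0.01084365/0.01124000 − 1)×1000 = (0.964738 − 1)×1000 = -35.262 permil
α − 1 = ε/1000 = 0.0139
f^(α−1) = 0.13^(0.0139) = 0.972039
δ_res = (-35.262 + 1000) × 0.972039 − 1000 = 937.763 − 1000 = -62.24 permil

-62.2 permil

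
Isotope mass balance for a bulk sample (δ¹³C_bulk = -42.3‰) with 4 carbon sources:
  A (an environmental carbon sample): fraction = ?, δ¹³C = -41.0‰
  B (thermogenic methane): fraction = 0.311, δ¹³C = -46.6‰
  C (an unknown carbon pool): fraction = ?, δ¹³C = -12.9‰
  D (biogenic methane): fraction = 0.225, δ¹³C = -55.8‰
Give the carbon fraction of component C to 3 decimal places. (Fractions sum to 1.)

Let f_C and f_A be the unknown fractions; fractions sum to 1 so f_C + f_A = 0.464.
Mass balance: Σ fᵢ·δᵢ = δ_bulk ⇒ f_C·(-12.9) + f_A·(-41.0) = -42.3 − (-27.048) = -15.252
Substitute f_A = 0.464 − f_C:
f_C·(-12.9 − -41.0) = -15.252 − 0.464×(-41.0) = 3.772
f_C = 3.772 / 28.1 = 0.1342

0.134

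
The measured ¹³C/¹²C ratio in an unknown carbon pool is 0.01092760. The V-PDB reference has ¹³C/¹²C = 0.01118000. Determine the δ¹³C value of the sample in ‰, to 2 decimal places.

δ¹³C = (R_sample / R_standard − 1) × 1000
R_sample / R_standard = 0.01092760 / 0.01118000 = 0.977424
δ¹³C = (0.977424 − 1) × 1000 = -22.576‰

-22.58‰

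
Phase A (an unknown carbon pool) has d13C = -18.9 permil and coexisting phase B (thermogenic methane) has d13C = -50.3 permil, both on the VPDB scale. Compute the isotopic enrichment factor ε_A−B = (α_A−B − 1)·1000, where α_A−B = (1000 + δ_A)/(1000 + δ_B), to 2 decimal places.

α_A−B = (1000 + -18.9) / (1000 + -50.3) = 981.1 / 949.7 = 1.033063
ε_A−B = (1.033063 − 1) × 1000 = 33.063 permil
(The approximation ε ≈ δ_A − δ_B would give 31.4 permil.)

33.06 permil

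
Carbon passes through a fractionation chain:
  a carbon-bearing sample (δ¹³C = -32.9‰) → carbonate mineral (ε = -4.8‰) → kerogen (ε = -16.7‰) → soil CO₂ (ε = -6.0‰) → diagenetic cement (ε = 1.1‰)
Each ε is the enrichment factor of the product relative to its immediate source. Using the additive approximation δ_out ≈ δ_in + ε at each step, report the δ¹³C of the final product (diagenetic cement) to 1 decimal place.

-59.3‰

step 1: δ ≈ -32.9 + (-4.8) = -37.7‰
step 2: δ ≈ -37.7 + (-16.7) = -54.4‰
step 3: δ ≈ -54.4 + (-6.0) = -60.4‰
step 4: δ ≈ -60.4 + (1.1) = -59.3‰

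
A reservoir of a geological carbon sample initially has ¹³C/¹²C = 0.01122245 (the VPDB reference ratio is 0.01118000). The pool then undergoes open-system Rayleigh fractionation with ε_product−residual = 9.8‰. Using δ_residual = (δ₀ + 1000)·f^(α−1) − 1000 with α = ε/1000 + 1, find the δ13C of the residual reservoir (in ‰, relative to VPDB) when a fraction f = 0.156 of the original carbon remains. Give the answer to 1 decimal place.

δ₀ = (0.01122245/0.01118000 − 1)×1000 = (1.003797 − 1)×1000 = 3.797‰
α − 1 = ε/1000 = 0.0098
f^(α−1) = 0.156^(0.0098) = 0.981957
δ_res = (3.797 + 1000) × 0.981957 − 1000 = 985.686 − 1000 = -14.31‰

-14.3‰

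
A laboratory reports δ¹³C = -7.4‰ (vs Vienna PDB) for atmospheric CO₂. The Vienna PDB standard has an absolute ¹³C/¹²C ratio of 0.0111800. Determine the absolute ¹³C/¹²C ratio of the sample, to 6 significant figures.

0.0110973

R_sample = R_standard × (δ¹³C/1000 + 1)
R_sample = 0.0111800 × (-7.4/1000 + 1) = 0.0111800 × 0.992600
R_sample = 0.0110973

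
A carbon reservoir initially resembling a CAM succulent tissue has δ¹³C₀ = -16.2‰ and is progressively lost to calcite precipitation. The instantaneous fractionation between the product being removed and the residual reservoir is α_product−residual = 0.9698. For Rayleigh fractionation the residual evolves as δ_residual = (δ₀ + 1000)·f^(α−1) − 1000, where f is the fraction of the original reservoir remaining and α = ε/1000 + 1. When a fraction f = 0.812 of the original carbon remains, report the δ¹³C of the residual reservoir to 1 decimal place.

Rayleigh residual: δ_res = (δ₀ + 1000)·f^(α−1) − 1000
α − 1 = -0.03020
f^(α−1) = 0.812^(-0.03020) = 1.006309
δ_res = (-16.2 + 1000) × 1.006309 − 1000 = 990.007 − 1000 = -9.99‰

-10.0‰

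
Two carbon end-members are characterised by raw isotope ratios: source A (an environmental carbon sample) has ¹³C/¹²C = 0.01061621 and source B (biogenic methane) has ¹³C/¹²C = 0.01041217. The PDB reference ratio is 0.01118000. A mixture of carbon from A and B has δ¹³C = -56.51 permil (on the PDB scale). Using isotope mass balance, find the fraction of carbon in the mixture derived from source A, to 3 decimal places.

0.667

δ_A = (0.01061621/0.01118000 − 1)×1000 = (0.949572 − 1)×1000 = -50.428 permil
δ_B = (0.01041217/0.01118000 − 1)×1000 = (0.931321 − 1)×1000 = -68.679 permil
f_A = (δ_mix − δ_B)/(δ_A − δ_B) = (-56.51 − (-68.679))/(-50.428 − (-68.679))
f_A = 12.169 / 18.250 = 0.6668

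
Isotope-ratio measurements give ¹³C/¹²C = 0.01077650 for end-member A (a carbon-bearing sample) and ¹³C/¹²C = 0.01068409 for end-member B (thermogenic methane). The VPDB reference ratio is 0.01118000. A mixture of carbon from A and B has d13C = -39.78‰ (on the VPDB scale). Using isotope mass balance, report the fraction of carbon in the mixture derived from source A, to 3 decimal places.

0.554

δ_A = (0.01077650/0.01118000 − 1)×1000 = (0.963909 − 1)×1000 = -36.091‰
δ_B = (0.01068409/0.01118000 − 1)×1000 = (0.955643 − 1)×1000 = -44.357‰
f_A = (δ_mix − δ_B)/(δ_A − δ_B) = (-39.78 − (-44.357))/(-36.091 − (-44.357))
f_A = 4.577 / 8.266 = 0.5537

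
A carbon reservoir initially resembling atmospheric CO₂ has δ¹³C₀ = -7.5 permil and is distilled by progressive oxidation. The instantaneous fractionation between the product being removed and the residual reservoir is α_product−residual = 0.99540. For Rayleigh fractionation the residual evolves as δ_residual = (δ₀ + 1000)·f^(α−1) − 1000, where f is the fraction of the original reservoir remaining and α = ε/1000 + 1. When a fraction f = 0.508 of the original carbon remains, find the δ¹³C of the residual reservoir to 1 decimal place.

-4.4 permil

Rayleigh residual: δ_res = (δ₀ + 1000)·f^(α−1) − 1000
α − 1 = -0.00460
f^(α−1) = 0.508^(-0.00460) = 1.003120
δ_res = (-7.5 + 1000) × 1.003120 − 1000 = 995.597 − 1000 = -4.40 permil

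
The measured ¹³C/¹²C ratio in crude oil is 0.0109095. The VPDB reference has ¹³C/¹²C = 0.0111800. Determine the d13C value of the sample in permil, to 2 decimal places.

d13C = (R_sample / R_standard − 1) × 1000
R_sample / R_standard = 0.0109095 / 0.0111800 = 0.975805
d13C = (0.975805 − 1) × 1000 = -24.195 permil

-24.19 permil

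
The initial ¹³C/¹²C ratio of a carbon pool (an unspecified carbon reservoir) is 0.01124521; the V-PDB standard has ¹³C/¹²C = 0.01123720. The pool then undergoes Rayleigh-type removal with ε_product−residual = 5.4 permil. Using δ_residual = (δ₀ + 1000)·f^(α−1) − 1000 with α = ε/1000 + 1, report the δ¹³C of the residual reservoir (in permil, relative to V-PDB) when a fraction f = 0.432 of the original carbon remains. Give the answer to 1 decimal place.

-3.8 permil

δ₀ = (0.01124521/0.01123720 − 1)×1000 = (1.000713 − 1)×1000 = 0.713 permil
α − 1 = ε/1000 = 0.0054
f^(α−1) = 0.432^(0.0054) = 0.995478
δ_res = (0.713 + 1000) × 0.995478 − 1000 = 996.187 − 1000 = -3.81 permil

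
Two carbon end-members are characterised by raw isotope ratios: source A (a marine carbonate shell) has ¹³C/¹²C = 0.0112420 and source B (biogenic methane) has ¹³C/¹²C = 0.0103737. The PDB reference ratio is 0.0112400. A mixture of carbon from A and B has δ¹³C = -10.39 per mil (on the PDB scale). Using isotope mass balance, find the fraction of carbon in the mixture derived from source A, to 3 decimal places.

0.863

δ_A = (0.0112420/0.0112400 − 1)×1000 = (1.000178 − 1)×1000 = 0.178 per mil
δ_B = (0.0103737/0.0112400 − 1)×1000 = (0.922927 − 1)×1000 = -77.073 per mil
f_A = (δ_mix − δ_B)/(δ_A − δ_B) = (-10.39 − (-77.073))/(0.178 − (-77.073))
f_A = 66.683 / 77.251 = 0.8632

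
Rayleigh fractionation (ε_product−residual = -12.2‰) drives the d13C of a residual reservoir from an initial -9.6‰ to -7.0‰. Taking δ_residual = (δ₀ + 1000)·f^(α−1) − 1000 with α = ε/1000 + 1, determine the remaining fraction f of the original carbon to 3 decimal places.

α − 1 = ε/1000 = -0.0122
(δ_res + 1000)/(δ₀ + 1000) = (-7.0 + 1000)/(-9.6 + 1000) = 993.0/990.4 = 1.002625
f = 1.002625^(1/-0.0122) = exp(ln(1.002625)/-0.0122) = exp(0.00262/-0.0122)
f = exp(-0.2149) = 0.8066

0.807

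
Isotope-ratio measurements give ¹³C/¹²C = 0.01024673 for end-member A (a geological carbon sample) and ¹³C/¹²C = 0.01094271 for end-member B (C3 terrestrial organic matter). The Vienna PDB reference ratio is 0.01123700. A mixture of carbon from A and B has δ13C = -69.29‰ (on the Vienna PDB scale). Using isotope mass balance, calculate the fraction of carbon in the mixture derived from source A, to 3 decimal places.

0.696

δ_A = (0.01024673/0.01123700 − 1)×1000 = (0.911874 − 1)×1000 = -88.126‰
δ_B = (0.01094271/0.01123700 − 1)×1000 = (0.973811 − 1)×1000 = -26.189‰
f_A = (δ_mix − δ_B)/(δ_A − δ_B) = (-69.29 − (-26.189))/(-88.126 − (-26.189))
f_A = -43.101 / -61.936 = 0.6959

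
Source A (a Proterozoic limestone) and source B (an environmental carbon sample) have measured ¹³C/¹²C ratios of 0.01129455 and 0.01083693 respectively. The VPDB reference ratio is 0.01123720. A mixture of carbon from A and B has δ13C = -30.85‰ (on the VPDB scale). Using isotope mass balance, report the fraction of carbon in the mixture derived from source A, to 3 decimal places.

δ_A = (0.01129455/0.01123720 − 1)×1000 = (1.005104 − 1)×1000 = 5.104‰
δ_B = (0.01083693/0.01123720 − 1)×1000 = (0.964380 − 1)×1000 = -35.620‰
f_A = (δ_mix − δ_B)/(δ_A − δ_B) = (-30.85 − (-35.620))/(5.104 − (-35.620))
f_A = 4.770 / 40.724 = 0.1171

0.117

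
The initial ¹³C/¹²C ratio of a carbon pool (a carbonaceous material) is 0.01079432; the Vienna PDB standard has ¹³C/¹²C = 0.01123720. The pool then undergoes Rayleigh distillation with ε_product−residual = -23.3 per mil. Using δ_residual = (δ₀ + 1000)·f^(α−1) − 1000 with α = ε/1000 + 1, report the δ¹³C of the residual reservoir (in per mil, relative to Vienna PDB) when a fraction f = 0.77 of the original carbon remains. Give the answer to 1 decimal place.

-33.5 per mil

δ₀ = (0.01079432/0.01123720 − 1)×1000 = (0.960588 − 1)×1000 = -39.412 per mil
α − 1 = ε/1000 = -0.0233
f^(α−1) = 0.77^(-0.0233) = 1.006108
δ_res = (-39.412 + 1000) × 1.006108 − 1000 = 966.456 − 1000 = -33.54 per mil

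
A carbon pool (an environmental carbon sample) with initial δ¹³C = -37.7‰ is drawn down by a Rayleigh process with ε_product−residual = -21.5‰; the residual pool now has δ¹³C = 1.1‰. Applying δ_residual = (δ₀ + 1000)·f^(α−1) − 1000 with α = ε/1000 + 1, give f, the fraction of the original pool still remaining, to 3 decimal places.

α − 1 = ε/1000 = -0.0215
(δ_res + 1000)/(δ₀ + 1000) = (1.1 + 1000)/(-37.7 + 1000) = 1001.1/962.3 = 1.040320
f = 1.040320^(1/-0.0215) = exp(ln(1.040320)/-0.0215) = exp(0.03953/-0.0215)
f = exp(-1.8385) = 0.1591

0.159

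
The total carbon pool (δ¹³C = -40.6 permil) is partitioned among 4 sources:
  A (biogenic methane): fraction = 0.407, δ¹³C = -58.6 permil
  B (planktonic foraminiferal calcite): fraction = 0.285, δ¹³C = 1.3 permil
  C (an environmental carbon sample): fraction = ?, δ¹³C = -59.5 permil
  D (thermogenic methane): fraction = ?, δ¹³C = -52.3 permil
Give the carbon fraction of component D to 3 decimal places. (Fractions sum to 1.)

0.167

Let f_D and f_C be the unknown fractions; fractions sum to 1 so f_D + f_C = 0.308.
Mass balance: Σ fᵢ·δᵢ = δ_bulk ⇒ f_D·(-52.3) + f_C·(-59.5) = -40.6 − (-23.480) = -17.120
Substitute f_C = 0.308 − f_D:
f_D·(-52.3 − -59.5) = -17.120 − 0.308×(-59.5) = 1.206
f_D = 1.206 / 7.2 = 0.1675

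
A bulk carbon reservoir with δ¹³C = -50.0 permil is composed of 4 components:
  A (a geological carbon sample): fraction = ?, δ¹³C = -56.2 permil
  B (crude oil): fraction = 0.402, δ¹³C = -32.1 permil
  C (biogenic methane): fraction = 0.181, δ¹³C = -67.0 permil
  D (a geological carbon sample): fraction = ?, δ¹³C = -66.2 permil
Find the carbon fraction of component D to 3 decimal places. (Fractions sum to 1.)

Let f_D and f_A be the unknown fractions; fractions sum to 1 so f_D + f_A = 0.417.
Mass balance: Σ fᵢ·δᵢ = δ_bulk ⇒ f_D·(-66.2) + f_A·(-56.2) = -50.0 − (-25.031) = -24.969
Substitute f_A = 0.417 − f_D:
f_D·(-66.2 − -56.2) = -24.969 − 0.417×(-56.2) = -1.533
f_D = -1.533 / -10.0 = 0.1533

0.153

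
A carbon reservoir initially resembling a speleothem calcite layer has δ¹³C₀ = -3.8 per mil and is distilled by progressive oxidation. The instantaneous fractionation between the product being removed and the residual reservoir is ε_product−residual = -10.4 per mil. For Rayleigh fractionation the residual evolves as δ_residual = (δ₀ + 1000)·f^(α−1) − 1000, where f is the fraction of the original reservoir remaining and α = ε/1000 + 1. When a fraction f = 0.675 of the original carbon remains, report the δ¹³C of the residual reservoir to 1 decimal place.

Rayleigh residual: δ_res = (δ₀ + 1000)·f^(α−1) − 1000
α = ε/1000 + 1 = 0.98960, so α − 1 = -0.01040
f^(α−1) = 0.675^(-0.01040) = 1.004096
δ_res = (-3.8 + 1000) × 1.004096 − 1000 = 1000.280 − 1000 = 0.28 per mil

0.3 per mil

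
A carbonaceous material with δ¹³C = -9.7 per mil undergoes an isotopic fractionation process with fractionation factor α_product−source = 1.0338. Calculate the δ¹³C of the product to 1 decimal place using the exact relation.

23.8 per mil

δ_product = (δ_source + 1000)·α − 1000
δ_product = (-9.7 + 1000) × 1.0338 − 1000
δ_product = 1023.772 − 1000 = 23.77 per mil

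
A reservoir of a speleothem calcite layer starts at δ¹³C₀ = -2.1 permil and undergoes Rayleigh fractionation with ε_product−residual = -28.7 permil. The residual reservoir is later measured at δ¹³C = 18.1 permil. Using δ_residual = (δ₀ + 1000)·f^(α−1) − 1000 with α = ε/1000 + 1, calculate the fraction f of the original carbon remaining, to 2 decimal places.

0.50

α − 1 = ε/1000 = -0.0287
(δ_res + 1000)/(δ₀ + 1000) = (18.1 + 1000)/(-2.1 + 1000) = 1018.1/997.9 = 1.020243
f = 1.020243^(1/-0.0287) = exp(ln(1.020243)/-0.0287) = exp(0.02004/-0.0287)
f = exp(-0.6983) = 0.4974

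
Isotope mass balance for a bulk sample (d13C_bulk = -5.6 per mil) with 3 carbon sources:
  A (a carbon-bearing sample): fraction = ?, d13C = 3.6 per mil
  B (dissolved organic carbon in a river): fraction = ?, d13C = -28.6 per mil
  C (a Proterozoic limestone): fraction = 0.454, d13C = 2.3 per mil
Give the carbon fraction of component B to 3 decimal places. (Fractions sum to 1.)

Let f_B and f_A be the unknown fractions; fractions sum to 1 so f_B + f_A = 0.546.
Mass balance: Σ fᵢ·δᵢ = δ_bulk ⇒ f_B·(-28.6) + f_A·(3.6) = -5.6 − (1.044) = -6.644
Substitute f_A = 0.546 − f_B:
f_B·(-28.6 − 3.6) = -6.644 − 0.546×(3.6) = -8.610
f_B = -8.610 / -32.2 = 0.2674

0.267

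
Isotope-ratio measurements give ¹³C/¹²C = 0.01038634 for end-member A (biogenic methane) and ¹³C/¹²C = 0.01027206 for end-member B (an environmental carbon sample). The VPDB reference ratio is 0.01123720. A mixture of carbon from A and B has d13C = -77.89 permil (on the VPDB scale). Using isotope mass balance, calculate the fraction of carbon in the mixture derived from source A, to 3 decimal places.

0.786

δ_A = (0.01038634/0.01123720 − 1)×1000 = (0.924282 − 1)×1000 = -75.718 permil
δ_B = (0.01027206/0.01123720 − 1)×1000 = (0.914112 − 1)×1000 = -85.888 permil
f_A = (δ_mix − δ_B)/(δ_A − δ_B) = (-77.89 − (-85.888))/(-75.718 − (-85.888))
f_A = 7.998 / 10.170 = 0.7864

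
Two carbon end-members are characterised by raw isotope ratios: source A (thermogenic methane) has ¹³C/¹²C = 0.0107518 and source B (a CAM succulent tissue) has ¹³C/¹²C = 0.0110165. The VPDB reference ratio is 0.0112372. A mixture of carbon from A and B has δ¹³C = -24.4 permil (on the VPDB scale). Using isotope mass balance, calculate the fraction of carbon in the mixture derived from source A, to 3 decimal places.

δ_A = (0.0107518/0.0112372 − 1)×1000 = (0.956804 − 1)×1000 = -43.196 permil
δ_B = (0.0110165/0.0112372 − 1)×1000 = (0.980360 − 1)×1000 = -19.640 permil
f_A = (δ_mix − δ_B)/(δ_A − δ_B) = (-24.4 − (-19.640))/(-43.196 − (-19.640))
f_A = -4.760 / -23.556 = 0.2021

0.202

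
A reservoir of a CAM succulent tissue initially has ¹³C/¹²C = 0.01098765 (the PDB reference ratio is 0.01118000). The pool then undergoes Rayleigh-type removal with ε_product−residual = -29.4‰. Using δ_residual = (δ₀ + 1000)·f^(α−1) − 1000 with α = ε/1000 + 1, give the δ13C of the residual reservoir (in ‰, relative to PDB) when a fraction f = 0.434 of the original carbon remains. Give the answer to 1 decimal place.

δ₀ = (0.01098765/0.01118000 − 1)×1000 = (0.982795 − 1)×1000 = -17.205‰
α − 1 = ε/1000 = -0.0294
f^(α−1) = 0.434^(-0.0294) = 1.024844
δ_res = (-17.205 + 1000) × 1.024844 − 1000 = 1007.212 − 1000 = 7.21‰

7.2‰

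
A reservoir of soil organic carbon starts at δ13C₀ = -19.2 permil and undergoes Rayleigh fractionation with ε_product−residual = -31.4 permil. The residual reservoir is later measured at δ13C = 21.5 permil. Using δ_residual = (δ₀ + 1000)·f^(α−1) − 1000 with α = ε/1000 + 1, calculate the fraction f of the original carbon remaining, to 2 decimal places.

0.27

α − 1 = ε/1000 = -0.0314
(δ_res + 1000)/(δ₀ + 1000) = (21.5 + 1000)/(-19.2 + 1000) = 1021.5/980.8 = 1.041497
f = 1.041497^(1/-0.0314) = exp(ln(1.041497)/-0.0314) = exp(0.04066/-0.0314)
f = exp(-1.2949) = 0.2739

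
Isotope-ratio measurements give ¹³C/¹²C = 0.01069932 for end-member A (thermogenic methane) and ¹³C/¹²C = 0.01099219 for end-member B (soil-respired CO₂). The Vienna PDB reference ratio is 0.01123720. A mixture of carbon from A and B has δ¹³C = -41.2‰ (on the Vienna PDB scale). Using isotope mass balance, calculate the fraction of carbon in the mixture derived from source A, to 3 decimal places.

δ_A = (0.01069932/0.01123720 − 1)×1000 = (0.952134 − 1)×1000 = -47.866‰
δ_B = (0.01099219/0.01123720 − 1)×1000 = (0.978197 − 1)×1000 = -21.803‰
f_A = (δ_mix − δ_B)/(δ_A − δ_B) = (-41.2 − (-21.803))/(-47.866 − (-21.803))
f_A = -19.397 / -26.063 = 0.7442

0.744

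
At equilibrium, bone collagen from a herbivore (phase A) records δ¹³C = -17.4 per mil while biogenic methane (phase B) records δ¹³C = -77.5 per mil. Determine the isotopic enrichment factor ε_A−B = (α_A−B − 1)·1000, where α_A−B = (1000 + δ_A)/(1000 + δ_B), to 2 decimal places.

65.15 per mil

α_A−B = (1000 + -17.4) / (1000 + -77.5) = 982.6 / 922.5 = 1.065149
ε_A−B = (1.065149 − 1) × 1000 = 65.149 per mil
(The approximation ε ≈ δ_A − δ_B would give 60.1 per mil.)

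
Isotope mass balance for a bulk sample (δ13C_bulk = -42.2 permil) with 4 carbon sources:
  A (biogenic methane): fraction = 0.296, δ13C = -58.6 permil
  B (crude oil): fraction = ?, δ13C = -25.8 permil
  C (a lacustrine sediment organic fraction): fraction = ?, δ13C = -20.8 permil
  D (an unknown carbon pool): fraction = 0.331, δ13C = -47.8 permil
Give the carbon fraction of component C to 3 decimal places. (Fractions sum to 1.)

0.118

Let f_C and f_B be the unknown fractions; fractions sum to 1 so f_C + f_B = 0.373.
Mass balance: Σ fᵢ·δᵢ = δ_bulk ⇒ f_C·(-20.8) + f_B·(-25.8) = -42.2 − (-33.167) = -9.033
Substitute f_B = 0.373 − f_C:
f_C·(-20.8 − -25.8) = -9.033 − 0.373×(-25.8) = 0.591
f_C = 0.591 / 5.0 = 0.1182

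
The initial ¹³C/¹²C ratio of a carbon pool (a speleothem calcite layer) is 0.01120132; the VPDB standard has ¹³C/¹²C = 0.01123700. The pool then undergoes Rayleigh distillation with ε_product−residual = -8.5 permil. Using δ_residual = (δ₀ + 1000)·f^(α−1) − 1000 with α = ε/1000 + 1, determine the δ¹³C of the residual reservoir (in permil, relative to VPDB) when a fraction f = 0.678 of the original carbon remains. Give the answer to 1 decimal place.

δ₀ = (0.01120132/0.01123700 − 1)×1000 = (0.996825 − 1)×1000 = -3.175 permil
α − 1 = ε/1000 = -0.0085
f^(α−1) = 0.678^(-0.0085) = 1.003309
δ_res = (-3.175 + 1000) × 1.003309 − 1000 = 1000.123 − 1000 = 0.12 permil

0.1 permil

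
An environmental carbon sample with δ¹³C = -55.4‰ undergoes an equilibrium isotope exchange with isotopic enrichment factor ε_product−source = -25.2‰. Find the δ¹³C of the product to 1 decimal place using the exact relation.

-79.2‰

Exactly, δ_product = (δ_source + 1000)·(ε/1000 + 1) − 1000.
δ_product = (-55.4 + 1000) × (-25.2/1000 + 1) − 1000
δ_product = -79.20‰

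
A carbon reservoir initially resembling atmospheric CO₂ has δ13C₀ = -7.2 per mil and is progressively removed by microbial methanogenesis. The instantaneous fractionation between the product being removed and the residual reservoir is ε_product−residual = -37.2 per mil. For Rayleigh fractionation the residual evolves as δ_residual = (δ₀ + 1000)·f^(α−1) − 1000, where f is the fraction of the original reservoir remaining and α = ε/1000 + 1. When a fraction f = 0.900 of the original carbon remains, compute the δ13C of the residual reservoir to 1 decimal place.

Rayleigh residual: δ_res = (δ₀ + 1000)·f^(α−1) − 1000
α = ε/1000 + 1 = 0.96280, so α − 1 = -0.03720
f^(α−1) = 0.900^(-0.03720) = 1.003927
δ_res = (-7.2 + 1000) × 1.003927 − 1000 = 996.699 − 1000 = -3.30 per mil

-3.3 per mil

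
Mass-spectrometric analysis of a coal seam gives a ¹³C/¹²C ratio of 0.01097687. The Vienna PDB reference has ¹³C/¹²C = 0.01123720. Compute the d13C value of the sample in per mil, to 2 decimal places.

-23.17 per mil

d13C = (R_sample / R_standard − 1) × 1000
R_sample / R_standard = 0.01097687 / 0.01123720 = 0.976833
d13C = (0.976833 − 1) × 1000 = -23.167 per mil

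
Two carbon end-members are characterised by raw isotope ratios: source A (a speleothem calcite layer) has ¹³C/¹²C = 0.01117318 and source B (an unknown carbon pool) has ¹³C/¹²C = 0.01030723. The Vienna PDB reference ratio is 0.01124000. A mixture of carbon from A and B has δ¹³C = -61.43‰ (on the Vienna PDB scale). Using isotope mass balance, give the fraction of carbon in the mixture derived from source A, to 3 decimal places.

δ_A = (0.01117318/0.01124000 − 1)×1000 = (0.994055 − 1)×1000 = -5.945‰
δ_B = (0.01030723/0.01124000 − 1)×1000 = (0.917013 − 1)×1000 = -82.987‰
f_A = (δ_mix − δ_B)/(δ_A − δ_B) = (-61.43 − (-82.987))/(-5.945 − (-82.987))
f_A = 21.557 / 77.042 = 0.2798

0.280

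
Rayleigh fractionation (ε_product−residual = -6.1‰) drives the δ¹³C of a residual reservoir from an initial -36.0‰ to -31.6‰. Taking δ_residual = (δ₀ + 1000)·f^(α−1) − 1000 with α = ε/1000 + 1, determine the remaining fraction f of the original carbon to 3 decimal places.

α − 1 = ε/1000 = -0.0061
(δ_res + 1000)/(δ₀ + 1000) = (-31.6 + 1000)/(-36.0 + 1000) = 968.4/964.0 = 1.004564
f = 1.004564^(1/-0.0061) = exp(ln(1.004564)/-0.0061) = exp(0.00455/-0.0061)
f = exp(-0.7465) = 0.4740

0.474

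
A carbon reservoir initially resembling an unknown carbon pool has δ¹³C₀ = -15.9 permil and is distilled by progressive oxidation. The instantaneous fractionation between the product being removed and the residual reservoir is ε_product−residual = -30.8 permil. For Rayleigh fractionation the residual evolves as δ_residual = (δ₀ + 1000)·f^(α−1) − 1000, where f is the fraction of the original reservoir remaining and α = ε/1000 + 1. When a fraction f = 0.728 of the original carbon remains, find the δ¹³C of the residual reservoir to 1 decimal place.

-6.2 permil

Rayleigh residual: δ_res = (δ₀ + 1000)·f^(α−1) − 1000
α = ε/1000 + 1 = 0.96920, so α − 1 = -0.03080
f^(α−1) = 0.728^(-0.03080) = 1.009826
δ_res = (-15.9 + 1000) × 1.009826 − 1000 = 993.769 − 1000 = -6.23 permil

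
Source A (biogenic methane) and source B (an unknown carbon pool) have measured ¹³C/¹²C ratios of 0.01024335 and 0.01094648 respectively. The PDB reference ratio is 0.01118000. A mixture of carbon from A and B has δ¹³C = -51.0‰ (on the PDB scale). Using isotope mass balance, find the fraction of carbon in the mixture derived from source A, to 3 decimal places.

δ_A = (0.01024335/0.01118000 − 1)×1000 = (0.916221 − 1)×1000 = -83.779‰
δ_B = (0.01094648/0.01118000 − 1)×1000 = (0.979113 − 1)×1000 = -20.887‰
f_A = (δ_mix − δ_B)/(δ_A − δ_B) = (-51.0 − (-20.887))/(-83.779 − (-20.887))
f_A = -30.113 / -62.892 = 0.4788

0.479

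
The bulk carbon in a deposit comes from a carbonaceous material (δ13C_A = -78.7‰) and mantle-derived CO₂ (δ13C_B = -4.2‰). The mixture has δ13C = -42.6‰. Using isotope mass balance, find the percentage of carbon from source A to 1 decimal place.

δ_mix = f_A·δ_A + (1 − f_A)·δ_B  ⇒  f_A = (δ_mix − δ_B)/(δ_A − δ_B)
f_A = (-42.6 − (-4.2)) / (-78.7 − (-4.2))
f_A = -38.4 / -74.5 = 0.5154

51.5%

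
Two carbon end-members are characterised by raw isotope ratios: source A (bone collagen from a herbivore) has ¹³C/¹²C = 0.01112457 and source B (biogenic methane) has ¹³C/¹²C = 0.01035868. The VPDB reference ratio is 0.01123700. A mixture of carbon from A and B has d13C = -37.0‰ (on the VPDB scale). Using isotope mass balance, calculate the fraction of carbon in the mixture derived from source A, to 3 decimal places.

δ_A = (0.01112457/0.01123700 − 1)×1000 = (0.989995 − 1)×1000 = -10.005‰
δ_B = (0.01035868/0.01123700 − 1)×1000 = (0.921837 − 1)×1000 = -78.163‰
f_A = (δ_mix − δ_B)/(δ_A − δ_B) = (-37.0 − (-78.163))/(-10.005 − (-78.163))
f_A = 41.163 / 68.158 = 0.6039

0.604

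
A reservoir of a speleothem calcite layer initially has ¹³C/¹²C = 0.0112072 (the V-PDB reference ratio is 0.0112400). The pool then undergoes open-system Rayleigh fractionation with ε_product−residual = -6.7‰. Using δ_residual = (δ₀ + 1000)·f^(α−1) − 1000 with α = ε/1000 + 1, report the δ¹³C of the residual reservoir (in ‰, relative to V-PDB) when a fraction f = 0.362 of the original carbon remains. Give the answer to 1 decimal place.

3.9‰

δ₀ = (0.0112072/0.0112400 − 1)×1000 = (0.997082 − 1)×1000 = -2.918‰
α − 1 = ε/1000 = -0.0067
f^(α−1) = 0.362^(-0.0067) = 1.006831
δ_res = (-2.918 + 1000) × 1.006831 − 1000 = 1003.893 − 1000 = 3.89‰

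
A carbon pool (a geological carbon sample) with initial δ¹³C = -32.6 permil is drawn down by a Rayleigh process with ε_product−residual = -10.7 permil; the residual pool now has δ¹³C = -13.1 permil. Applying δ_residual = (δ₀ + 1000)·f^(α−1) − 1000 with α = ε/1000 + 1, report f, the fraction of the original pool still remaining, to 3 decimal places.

α − 1 = ε/1000 = -0.0107
(δ_res + 1000)/(δ₀ + 1000) = (-13.1 + 1000)/(-32.6 + 1000) = 986.9/967.4 = 1.020157
f = 1.020157^(1/-0.0107) = exp(ln(1.020157)/-0.0107) = exp(0.01996/-0.0107)
f = exp(-1.8651) = 0.1549

0.155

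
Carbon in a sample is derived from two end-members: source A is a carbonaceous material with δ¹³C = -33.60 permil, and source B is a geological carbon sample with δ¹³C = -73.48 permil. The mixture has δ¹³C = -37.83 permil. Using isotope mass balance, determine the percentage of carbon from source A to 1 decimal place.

δ_mix = f_A·δ_A + (1 − f_A)·δ_B  ⇒  f_A = (δ_mix − δ_B)/(δ_A − δ_B)
f_A = (-37.83 − (-73.48)) / (-33.60 − (-73.48))
f_A = 35.65 / 39.88 = 0.8939

89.4%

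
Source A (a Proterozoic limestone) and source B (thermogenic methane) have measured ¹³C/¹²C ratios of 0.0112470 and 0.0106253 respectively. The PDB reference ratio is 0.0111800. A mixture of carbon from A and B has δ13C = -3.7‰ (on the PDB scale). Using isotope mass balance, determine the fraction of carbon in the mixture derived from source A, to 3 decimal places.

δ_A = (0.0112470/0.0111800 − 1)×1000 = (1.005993 − 1)×1000 = 5.993‰
δ_B = (0.0106253/0.0111800 − 1)×1000 = (0.950385 − 1)×1000 = -49.615‰
f_A = (δ_mix − δ_B)/(δ_A − δ_B) = (-3.7 − (-49.615))/(5.993 − (-49.615))
f_A = 45.915 / 55.608 = 0.8257

0.826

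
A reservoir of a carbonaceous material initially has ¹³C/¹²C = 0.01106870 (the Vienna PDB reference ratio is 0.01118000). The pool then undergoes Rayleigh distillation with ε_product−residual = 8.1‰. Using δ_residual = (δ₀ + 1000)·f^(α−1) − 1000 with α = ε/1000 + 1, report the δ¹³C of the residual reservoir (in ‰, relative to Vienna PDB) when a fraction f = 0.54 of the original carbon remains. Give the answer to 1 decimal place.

-14.9‰

δ₀ = (0.01106870/0.01118000 − 1)×1000 = (0.990045 − 1)×1000 = -9.955‰
α − 1 = ε/1000 = 0.0081
f^(α−1) = 0.54^(0.0081) = 0.995021
δ_res = (-9.955 + 1000) × 0.995021 − 1000 = 985.116 − 1000 = -14.88‰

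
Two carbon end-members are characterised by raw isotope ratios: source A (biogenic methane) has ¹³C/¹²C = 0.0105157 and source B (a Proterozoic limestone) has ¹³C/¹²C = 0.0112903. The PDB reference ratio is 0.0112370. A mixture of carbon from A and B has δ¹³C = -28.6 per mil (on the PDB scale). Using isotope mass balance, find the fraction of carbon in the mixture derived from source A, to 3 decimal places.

δ_A = (0.0105157/0.0112370 − 1)×1000 = (0.935810 − 1)×1000 = -64.190 per mil
δ_B = (0.0112903/0.0112370 − 1)×1000 = (1.004743 − 1)×1000 = 4.743 per mil
f_A = (δ_mix − δ_B)/(δ_A − δ_B) = (-28.6 − (4.743))/(-64.190 − (4.743))
f_A = -33.343 / -68.933 = 0.4837

0.484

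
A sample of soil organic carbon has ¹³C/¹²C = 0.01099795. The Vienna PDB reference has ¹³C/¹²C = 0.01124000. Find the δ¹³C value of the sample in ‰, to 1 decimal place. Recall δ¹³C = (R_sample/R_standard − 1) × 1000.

-21.5‰

δ¹³C = (R_sample / R_standard − 1) × 1000
R_sample / R_standard = 0.01099795 / 0.01124000 = 0.978465
δ¹³C = (0.978465 − 1) × 1000 = -21.53‰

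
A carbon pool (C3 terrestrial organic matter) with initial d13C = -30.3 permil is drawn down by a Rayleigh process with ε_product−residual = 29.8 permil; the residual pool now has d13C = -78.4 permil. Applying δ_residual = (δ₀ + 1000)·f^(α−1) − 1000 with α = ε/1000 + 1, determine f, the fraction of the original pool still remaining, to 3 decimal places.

0.181

α − 1 = ε/1000 = 0.0298
(δ_res + 1000)/(δ₀ + 1000) = (-78.4 + 1000)/(-30.3 + 1000) = 921.6/969.7 = 0.950397
f = 0.950397^(1/0.0298) = exp(ln(0.950397)/0.0298) = exp(-0.05088/0.0298)
f = exp(-1.7072) = 0.1814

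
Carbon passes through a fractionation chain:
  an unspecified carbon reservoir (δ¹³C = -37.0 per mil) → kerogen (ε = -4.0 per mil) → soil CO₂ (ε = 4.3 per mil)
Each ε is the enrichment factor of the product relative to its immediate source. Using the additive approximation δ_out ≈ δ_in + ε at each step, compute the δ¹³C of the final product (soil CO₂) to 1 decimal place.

-36.7 per mil

step 1: δ ≈ -37.0 + (-4.0) = -41.0 per mil
step 2: δ ≈ -41.0 + (4.3) = -36.7 per mil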